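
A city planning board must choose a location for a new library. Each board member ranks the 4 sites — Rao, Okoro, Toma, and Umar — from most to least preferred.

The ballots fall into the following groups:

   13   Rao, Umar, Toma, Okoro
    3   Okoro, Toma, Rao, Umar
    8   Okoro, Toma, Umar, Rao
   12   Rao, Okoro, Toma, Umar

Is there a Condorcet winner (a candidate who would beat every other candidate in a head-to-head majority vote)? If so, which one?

Rao

Head-to-head results (36 voters total):
Rao vs Okoro: Rao wins 25–11.
Rao vs Toma: Rao wins 25–11.
Rao vs Umar: Rao wins 28–8.
Okoro vs Toma: Okoro wins 23–13.
Okoro vs Umar: Okoro wins 23–13.
Toma vs Umar: Toma wins 23–13.
Rao beats each rival — Okoro (25–11), Toma (25–11), Umar (28–8) — so Rao is the Condorcet winner.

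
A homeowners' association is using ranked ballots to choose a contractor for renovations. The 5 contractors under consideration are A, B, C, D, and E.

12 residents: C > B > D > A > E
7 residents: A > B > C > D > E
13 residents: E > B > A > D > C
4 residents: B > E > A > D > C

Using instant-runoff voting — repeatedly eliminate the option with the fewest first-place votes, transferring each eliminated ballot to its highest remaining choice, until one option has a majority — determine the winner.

C

Round 1: E 13, C 12, A 7, B 4, D 0. D has the fewest and is eliminated.
Round 2: E 13, C 12, A 7, B 4. B has the fewest and is eliminated.
Round 3: E 17, C 12, A 7. A has the fewest and is eliminated.
Round 4: C 19, E 17. C has a majority.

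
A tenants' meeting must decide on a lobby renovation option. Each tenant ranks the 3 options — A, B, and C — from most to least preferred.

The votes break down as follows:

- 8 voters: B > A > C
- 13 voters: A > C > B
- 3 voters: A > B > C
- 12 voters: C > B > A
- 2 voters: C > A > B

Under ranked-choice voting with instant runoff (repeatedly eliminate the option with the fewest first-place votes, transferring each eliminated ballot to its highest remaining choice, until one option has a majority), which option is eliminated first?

B

Round 1: A 16, C 14, B 8. B has the fewest and is eliminated.
Round 2: A 24, C 14. A has a majority.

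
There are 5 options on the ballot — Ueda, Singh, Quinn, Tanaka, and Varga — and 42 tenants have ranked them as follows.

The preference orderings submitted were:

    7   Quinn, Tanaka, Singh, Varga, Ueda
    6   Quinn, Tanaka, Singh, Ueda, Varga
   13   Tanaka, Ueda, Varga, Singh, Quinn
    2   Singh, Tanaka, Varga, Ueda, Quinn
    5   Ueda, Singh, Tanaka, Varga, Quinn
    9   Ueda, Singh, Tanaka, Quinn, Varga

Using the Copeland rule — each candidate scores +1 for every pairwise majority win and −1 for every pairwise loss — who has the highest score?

Tanaka

Pairwise results:
  Ueda vs Singh: Ueda wins 27–15.
  Ueda vs Quinn: Ueda wins 29–13.
  Ueda vs Tanaka: Tanaka wins 28–14.
  Ueda vs Varga: Ueda wins 33–9.
  Singh vs Quinn: Singh wins 29–13.
  Singh vs Tanaka: Tanaka wins 26–16.
  Singh vs Varga: Singh wins 29–13.
  Quinn vs Tanaka: Tanaka wins 29–13.
  Quinn vs Varga: Quinn wins 22–20.
  Tanaka vs Varga: Tanaka wins 42–0.
Copeland scores (wins − losses):
  Ueda: 3 − 1 = 2
  Singh: 2 − 2 = 0
  Quinn: 1 − 3 = -2
  Tanaka: 4 − 0 = 4
  Varga: 0 − 4 = -4
Tanaka has the best Copeland score.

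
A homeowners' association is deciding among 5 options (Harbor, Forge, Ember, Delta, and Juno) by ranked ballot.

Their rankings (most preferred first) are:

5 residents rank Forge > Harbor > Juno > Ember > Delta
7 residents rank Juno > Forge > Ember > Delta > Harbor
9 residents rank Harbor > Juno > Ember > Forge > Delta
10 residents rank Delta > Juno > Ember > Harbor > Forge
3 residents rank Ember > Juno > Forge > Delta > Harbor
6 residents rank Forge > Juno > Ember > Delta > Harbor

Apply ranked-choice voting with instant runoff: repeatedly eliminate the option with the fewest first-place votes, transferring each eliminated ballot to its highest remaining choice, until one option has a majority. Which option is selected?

Round 1: Forge 11, Delta 10, Harbor 9, Juno 7, Ember 3. Ember has the fewest and is eliminated.
Round 2: Forge 11, Delta 10, Juno 10, Harbor 9. Harbor has the fewest and is eliminated.
Round 3: Juno 19, Forge 11, Delta 10. Delta has the fewest and is eliminated.
Round 4: Juno 29, Forge 11. Juno has a majority.

Juno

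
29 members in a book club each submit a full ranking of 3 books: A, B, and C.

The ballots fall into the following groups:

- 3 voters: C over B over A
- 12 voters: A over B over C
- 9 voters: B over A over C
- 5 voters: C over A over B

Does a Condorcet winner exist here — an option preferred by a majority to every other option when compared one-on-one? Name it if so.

Head-to-head results (29 voters total):
A vs B: A wins 17–12.
A vs C: A wins 21–8.
B vs C: B wins 21–8.
A beats each rival — B (17–12), C (21–8) — so A is the Condorcet winner.

A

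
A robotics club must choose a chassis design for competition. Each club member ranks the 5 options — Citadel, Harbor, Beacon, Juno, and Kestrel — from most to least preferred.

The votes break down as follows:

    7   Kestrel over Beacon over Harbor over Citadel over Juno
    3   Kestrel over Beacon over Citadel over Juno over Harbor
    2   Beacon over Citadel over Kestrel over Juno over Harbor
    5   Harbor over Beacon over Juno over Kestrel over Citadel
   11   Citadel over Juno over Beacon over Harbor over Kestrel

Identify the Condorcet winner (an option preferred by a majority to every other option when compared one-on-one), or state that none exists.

Head-to-head results (28 voters total):
Citadel vs Harbor: Citadel wins 16–12.
Citadel vs Beacon: Beacon wins 17–11.
Citadel vs Juno: Citadel wins 23–5.
Citadel vs Kestrel: Kestrel wins 15–13.
Harbor vs Beacon: Beacon wins 23–5.
Harbor vs Juno: Juno wins 16–12.
Harbor vs Kestrel: Harbor wins 16–12.
Beacon vs Juno: Beacon wins 17–11.
Beacon vs Kestrel: Beacon wins 18–10.
Juno vs Kestrel: Juno wins 16–12.
Beacon beats each rival — Citadel (17–11), Harbor (23–5), Juno (17–11), Kestrel (18–10) — so Beacon is the Condorcet winner.

Beacon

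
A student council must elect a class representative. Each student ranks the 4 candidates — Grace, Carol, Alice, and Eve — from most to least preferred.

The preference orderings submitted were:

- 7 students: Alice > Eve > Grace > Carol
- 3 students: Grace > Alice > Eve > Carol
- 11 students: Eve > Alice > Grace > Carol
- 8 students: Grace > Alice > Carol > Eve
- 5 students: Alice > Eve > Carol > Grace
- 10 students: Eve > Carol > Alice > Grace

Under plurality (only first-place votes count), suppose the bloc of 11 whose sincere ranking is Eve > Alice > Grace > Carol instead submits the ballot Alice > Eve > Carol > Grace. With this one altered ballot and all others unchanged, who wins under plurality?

Alice

First-place totals with the altered ballot: Grace 11, Carol 0, Alice 23, Eve 10.
The switch changes the winner from Eve to Alice.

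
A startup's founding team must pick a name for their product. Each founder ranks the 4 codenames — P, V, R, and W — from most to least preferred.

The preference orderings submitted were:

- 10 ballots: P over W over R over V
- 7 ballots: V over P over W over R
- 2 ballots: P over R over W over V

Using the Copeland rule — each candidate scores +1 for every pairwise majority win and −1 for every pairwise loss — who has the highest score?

P

Pairwise results:
  P vs V: P wins 12–7.
  P vs R: P wins 19–0.
  P vs W: P wins 19–0.
  V vs R: R wins 12–7.
  V vs W: W wins 12–7.
  R vs W: W wins 17–2.
Copeland scores (wins − losses):
  P: 3 − 0 = 3
  V: 0 − 3 = -3
  R: 1 − 2 = -1
  W: 2 − 1 = 1
P has the best Copeland score.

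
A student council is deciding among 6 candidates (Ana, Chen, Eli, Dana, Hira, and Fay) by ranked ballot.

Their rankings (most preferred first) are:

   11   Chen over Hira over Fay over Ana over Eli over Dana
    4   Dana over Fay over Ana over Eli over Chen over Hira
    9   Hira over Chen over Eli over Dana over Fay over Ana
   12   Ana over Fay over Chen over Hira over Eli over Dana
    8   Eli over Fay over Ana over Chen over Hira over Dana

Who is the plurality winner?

First-place vote totals:
  Ana: 12
  Chen: 11
  Eli: 8
  Dana: 4
  Hira: 9
  Fay: 0
Ana has the most first-place votes.

Ana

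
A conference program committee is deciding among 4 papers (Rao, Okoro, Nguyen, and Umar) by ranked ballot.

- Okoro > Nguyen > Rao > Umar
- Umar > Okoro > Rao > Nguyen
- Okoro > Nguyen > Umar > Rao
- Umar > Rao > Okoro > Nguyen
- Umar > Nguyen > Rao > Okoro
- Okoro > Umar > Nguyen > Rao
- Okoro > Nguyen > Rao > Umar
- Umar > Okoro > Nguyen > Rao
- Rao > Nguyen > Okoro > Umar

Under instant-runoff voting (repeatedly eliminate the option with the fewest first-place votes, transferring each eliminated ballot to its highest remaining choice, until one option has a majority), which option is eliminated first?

Round 1: Okoro 4, Umar 4, Rao 1, Nguyen 0. Nguyen has the fewest and is eliminated.
Round 2: Okoro 4, Umar 4, Rao 1. Rao has the fewest and is eliminated.
Round 3: Okoro 5, Umar 4. Okoro has a majority.

Nguyen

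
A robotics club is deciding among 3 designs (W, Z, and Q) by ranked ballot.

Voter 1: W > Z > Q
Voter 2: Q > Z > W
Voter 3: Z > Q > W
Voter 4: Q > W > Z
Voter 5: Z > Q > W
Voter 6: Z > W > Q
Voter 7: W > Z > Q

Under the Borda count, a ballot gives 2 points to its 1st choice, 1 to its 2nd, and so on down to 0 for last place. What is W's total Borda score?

6

Borda scores:
  W: 2 + 0 + 0 + 1 + 0 + 1 + 2 = 6
  Z: 1 + 1 + 2 + 0 + 2 + 2 + 1 = 9
  Q: 0 + 2 + 1 + 2 + 1 + 0 + 0 = 6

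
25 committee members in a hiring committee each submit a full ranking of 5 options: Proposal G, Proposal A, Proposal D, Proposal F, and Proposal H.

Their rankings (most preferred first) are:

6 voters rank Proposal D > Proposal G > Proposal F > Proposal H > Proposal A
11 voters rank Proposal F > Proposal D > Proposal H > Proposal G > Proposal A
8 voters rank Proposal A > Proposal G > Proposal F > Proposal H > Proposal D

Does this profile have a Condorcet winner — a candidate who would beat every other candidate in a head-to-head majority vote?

Head-to-head results (25 voters total):
Proposal G vs Proposal A: Proposal G wins 17–8.
Proposal G vs Proposal D: Proposal D wins 17–8.
Proposal G vs Proposal F: Proposal G wins 14–11.
Proposal G vs Proposal H: Proposal G wins 14–11.
Proposal A vs Proposal D: Proposal D wins 17–8.
Proposal A vs Proposal F: Proposal F wins 17–8.
Proposal A vs Proposal H: Proposal H wins 17–8.
Proposal D vs Proposal F: Proposal F wins 19–6.
Proposal D vs Proposal H: Proposal D wins 17–8.
Proposal F vs Proposal H: Proposal F wins 25–0.
No candidate beats all others: Proposal G beats Proposal F beats Proposal D beats Proposal G, a majority cycle.

No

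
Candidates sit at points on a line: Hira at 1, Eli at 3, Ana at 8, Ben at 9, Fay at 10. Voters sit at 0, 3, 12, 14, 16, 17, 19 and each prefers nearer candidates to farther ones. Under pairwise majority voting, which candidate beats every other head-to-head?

Fay

With single-peaked preferences on a line, the Condorcet winner is the candidate closest to the median voter.
The median voter (position 14) is closest to Fay at 10.
Check: Fay vs Ana — voters closer to Fay: 5 of 7.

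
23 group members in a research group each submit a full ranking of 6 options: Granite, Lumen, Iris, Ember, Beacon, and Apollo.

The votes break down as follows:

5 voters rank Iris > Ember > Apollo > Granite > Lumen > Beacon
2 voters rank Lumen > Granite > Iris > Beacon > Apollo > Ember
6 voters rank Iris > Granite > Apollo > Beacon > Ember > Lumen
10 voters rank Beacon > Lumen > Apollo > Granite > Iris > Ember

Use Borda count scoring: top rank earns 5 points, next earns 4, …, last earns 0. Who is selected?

Iris

Borda scores:
  Granite: 5·2 + 2·4 + 6·4 + 10·2 = 62
  Lumen: 5·1 + 2·5 + 6·0 + 10·4 = 55
  Iris: 5·5 + 2·3 + 6·5 + 10·1 = 71
  Ember: 5·4 + 2·0 + 6·1 + 10·0 = 26
  Beacon: 5·0 + 2·2 + 6·2 + 10·5 = 66
  Apollo: 5·3 + 2·1 + 6·3 + 10·3 = 65
Iris has the highest total.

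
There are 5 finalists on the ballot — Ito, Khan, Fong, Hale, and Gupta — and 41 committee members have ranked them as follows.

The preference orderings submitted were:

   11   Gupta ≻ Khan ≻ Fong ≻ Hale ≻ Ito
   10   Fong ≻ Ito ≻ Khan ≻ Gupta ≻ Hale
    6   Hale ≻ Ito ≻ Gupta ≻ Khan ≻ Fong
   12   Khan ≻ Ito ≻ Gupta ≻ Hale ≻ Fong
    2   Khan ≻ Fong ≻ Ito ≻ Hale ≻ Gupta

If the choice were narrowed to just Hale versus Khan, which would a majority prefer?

Khan

Ballots ranking Hale above Khan: 6.
Ballots ranking Khan above Hale: 11+10+12+2 = 35.
Khan wins the head-to-head, 35–6.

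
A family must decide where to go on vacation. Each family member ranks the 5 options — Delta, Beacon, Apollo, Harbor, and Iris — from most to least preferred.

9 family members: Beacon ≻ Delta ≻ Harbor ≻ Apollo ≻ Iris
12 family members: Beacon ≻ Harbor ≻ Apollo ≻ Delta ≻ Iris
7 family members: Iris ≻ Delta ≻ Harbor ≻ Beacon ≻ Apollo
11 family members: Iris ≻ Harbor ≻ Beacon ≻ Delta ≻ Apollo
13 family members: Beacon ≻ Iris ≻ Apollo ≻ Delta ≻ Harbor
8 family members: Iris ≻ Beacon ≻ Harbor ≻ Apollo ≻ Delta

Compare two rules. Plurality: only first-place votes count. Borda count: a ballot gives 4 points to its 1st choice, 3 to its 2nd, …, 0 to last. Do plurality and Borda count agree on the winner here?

Yes

Plurality first-place counts: Delta 0, Beacon 34, Apollo 0, Harbor 0, Iris 26 → Beacon.
Borda totals: Delta 84, Beacon 189, Apollo 67, Harbor 117, Iris 143 → Beacon.
The two rules agree on Beacon.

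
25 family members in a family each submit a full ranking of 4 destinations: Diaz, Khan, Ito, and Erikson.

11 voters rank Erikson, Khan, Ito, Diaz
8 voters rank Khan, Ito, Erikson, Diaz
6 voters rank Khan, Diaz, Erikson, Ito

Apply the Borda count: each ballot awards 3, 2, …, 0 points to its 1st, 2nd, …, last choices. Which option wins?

Khan

Borda scores:
  Diaz: 11·0 + 8·0 + 6·2 = 12
  Khan: 11·2 + 8·3 + 6·3 = 64
  Ito: 11·1 + 8·2 + 6·0 = 27
  Erikson: 11·3 + 8·1 + 6·1 = 47
Khan has the highest total.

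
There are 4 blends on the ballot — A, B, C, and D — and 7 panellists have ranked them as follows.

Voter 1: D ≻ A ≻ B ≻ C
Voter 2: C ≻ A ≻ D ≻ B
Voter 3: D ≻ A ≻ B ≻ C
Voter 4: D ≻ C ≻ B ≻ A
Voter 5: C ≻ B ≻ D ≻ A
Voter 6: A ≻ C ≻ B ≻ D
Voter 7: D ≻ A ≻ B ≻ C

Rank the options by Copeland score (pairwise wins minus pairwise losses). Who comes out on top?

Pairwise results:
  A vs B: A wins 5–2.
  A vs C: A wins 4–3.
  A vs D: D wins 5–2.
  B vs C: C wins 4–3.
  B vs D: D wins 5–2.
  C vs D: D wins 4–3.
Copeland scores (wins − losses):
  A: 2 − 1 = 1
  B: 0 − 3 = -3
  C: 1 − 2 = -1
  D: 3 − 0 = 3
D has the best Copeland score.

D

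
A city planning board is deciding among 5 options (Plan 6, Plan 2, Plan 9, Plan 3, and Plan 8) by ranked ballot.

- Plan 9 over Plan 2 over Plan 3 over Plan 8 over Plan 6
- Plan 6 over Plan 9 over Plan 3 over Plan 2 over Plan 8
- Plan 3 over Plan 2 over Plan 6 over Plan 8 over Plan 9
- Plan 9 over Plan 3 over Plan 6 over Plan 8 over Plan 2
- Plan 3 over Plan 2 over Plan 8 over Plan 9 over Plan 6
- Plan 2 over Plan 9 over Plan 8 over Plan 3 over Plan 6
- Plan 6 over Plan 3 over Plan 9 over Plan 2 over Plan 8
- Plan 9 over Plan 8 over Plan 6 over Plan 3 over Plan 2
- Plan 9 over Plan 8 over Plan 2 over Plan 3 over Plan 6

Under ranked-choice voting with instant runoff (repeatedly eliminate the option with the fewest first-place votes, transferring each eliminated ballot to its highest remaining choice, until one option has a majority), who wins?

Round 1: Plan 9 4, Plan 6 2, Plan 3 2, Plan 2 1, Plan 8 0. Plan 8 has the fewest and is eliminated.
Round 2: Plan 9 4, Plan 6 2, Plan 3 2, Plan 2 1. Plan 2 has the fewest and is eliminated.
Round 3: Plan 9 5, Plan 6 2, Plan 3 2. Plan 9 has a majority.

Plan 9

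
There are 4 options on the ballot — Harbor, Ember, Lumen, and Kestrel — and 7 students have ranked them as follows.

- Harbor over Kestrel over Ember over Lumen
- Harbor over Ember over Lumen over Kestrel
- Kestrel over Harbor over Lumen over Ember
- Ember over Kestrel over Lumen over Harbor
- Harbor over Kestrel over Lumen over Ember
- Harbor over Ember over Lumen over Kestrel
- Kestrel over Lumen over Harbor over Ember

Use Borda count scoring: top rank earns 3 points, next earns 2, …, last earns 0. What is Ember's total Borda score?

Borda scores:
  Harbor: 3 + 3 + 2 + 0 + 3 + 3 + 1 = 15
  Ember: 1 + 2 + 0 + 3 + 0 + 2 + 0 = 8
  Lumen: 0 + 1 + 1 + 1 + 1 + 1 + 2 = 7
  Kestrel: 2 + 0 + 3 + 2 + 2 + 0 + 3 = 12

8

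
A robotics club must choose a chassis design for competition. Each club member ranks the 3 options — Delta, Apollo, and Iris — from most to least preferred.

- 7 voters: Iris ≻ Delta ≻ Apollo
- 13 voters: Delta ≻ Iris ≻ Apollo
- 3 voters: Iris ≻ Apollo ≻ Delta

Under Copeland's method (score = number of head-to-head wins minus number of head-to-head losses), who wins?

Pairwise results:
  Delta vs Apollo: Delta wins 20–3.
  Delta vs Iris: Delta wins 13–10.
  Apollo vs Iris: Iris wins 23–0.
Copeland scores (wins − losses):
  Delta: 2 − 0 = 2
  Apollo: 0 − 2 = -2
  Iris: 1 − 1 = 0
Delta has the best Copeland score.

Delta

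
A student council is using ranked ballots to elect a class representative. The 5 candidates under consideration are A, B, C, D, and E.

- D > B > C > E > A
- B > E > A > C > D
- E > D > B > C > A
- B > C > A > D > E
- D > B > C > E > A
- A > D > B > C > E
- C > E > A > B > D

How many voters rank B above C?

6

Ballots ranking B above C: 6.
Ballots ranking C above B: 1.
So 6 of 7 voters prefer B to C.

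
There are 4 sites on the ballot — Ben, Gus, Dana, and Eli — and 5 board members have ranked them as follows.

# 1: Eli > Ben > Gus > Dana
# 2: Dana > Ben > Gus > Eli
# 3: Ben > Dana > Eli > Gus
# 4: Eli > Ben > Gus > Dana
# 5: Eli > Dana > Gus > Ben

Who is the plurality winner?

Eli

First-place vote totals:
  Ben: 1
  Gus: 0
  Dana: 1
  Eli: 3
Eli has the most first-place votes.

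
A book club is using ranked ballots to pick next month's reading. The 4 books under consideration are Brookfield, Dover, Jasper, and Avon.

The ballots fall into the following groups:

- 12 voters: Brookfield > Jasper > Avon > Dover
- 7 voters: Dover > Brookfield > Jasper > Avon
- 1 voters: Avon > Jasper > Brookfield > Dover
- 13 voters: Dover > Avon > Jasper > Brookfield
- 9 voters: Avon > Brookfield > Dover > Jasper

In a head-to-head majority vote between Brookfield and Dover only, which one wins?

Ballots ranking Brookfield above Dover: 12+1+9 = 22.
Ballots ranking Dover above Brookfield: 7+13 = 20.
Brookfield wins the head-to-head, 22–20.

Brookfield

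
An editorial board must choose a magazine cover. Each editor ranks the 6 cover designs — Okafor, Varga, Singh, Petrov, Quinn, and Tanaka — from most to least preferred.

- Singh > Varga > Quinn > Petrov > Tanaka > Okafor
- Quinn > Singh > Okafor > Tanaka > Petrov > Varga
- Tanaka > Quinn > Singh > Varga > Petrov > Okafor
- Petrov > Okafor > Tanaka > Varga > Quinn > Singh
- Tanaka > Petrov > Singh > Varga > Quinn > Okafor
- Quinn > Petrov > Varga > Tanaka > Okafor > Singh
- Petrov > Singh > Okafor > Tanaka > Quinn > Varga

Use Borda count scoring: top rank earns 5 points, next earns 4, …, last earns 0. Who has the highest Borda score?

Borda scores:
  Okafor: 0 + 3 + 0 + 4 + 0 + 1 + 3 = 11
  Varga: 4 + 0 + 2 + 2 + 2 + 3 + 0 = 13
  Singh: 5 + 4 + 3 + 0 + 3 + 0 + 4 = 19
  Petrov: 2 + 1 + 1 + 5 + 4 + 4 + 5 = 22
  Quinn: 3 + 5 + 4 + 1 + 1 + 5 + 1 = 20
  Tanaka: 1 + 2 + 5 + 3 + 5 + 2 + 2 = 20
Petrov has the highest total.

Petrov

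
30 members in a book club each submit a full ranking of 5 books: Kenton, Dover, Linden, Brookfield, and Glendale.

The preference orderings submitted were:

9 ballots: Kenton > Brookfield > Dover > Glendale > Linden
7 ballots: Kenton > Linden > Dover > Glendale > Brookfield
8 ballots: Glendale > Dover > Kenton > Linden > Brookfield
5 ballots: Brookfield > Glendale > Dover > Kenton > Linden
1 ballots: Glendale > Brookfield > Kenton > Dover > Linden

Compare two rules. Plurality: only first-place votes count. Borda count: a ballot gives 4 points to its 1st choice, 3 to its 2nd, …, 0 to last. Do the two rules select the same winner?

Yes

Plurality first-place counts: Kenton 16, Dover 0, Linden 0, Brookfield 5, Glendale 9 → Kenton.
Borda totals: Kenton 87, Dover 67, Linden 29, Brookfield 50, Glendale 67 → Kenton.
The two rules agree on Kenton.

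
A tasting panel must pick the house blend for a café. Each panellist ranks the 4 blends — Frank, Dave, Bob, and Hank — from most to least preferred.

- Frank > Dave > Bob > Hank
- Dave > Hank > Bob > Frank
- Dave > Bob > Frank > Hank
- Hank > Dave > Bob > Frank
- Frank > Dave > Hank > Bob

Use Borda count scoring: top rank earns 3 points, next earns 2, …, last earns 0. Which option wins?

Dave

Borda scores:
  Frank: 3 + 0 + 1 + 0 + 3 = 7
  Dave: 2 + 3 + 3 + 2 + 2 = 12
  Bob: 1 + 1 + 2 + 1 + 0 = 5
  Hank: 0 + 2 + 0 + 3 + 1 = 6
Dave has the highest total.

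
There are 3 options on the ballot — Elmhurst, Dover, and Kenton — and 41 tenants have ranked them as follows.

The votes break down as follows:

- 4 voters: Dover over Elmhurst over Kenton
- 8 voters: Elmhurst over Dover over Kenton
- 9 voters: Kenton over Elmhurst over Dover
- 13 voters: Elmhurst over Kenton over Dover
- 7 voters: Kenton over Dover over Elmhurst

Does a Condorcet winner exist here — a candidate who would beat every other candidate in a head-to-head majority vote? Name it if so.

Elmhurst

Head-to-head results (41 voters total):
Elmhurst vs Dover: Elmhurst wins 30–11.
Elmhurst vs Kenton: Elmhurst wins 25–16.
Dover vs Kenton: Kenton wins 29–12.
Elmhurst beats each rival — Dover (30–11), Kenton (25–16) — so Elmhurst is the Condorcet winner.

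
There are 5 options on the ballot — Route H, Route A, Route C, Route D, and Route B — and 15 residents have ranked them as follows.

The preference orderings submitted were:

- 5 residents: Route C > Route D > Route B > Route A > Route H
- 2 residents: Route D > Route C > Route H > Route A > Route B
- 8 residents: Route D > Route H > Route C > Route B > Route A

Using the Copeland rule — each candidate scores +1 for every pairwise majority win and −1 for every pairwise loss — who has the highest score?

Pairwise results:
  Route H vs Route A: Route H wins 10–5.
  Route H vs Route C: Route H wins 8–7.
  Route H vs Route D: Route D wins 15–0.
  Route H vs Route B: Route H wins 10–5.
  Route A vs Route C: Route C wins 15–0.
  Route A vs Route D: Route D wins 15–0.
  Route A vs Route B: Route B wins 13–2.
  Route C vs Route D: Route D wins 10–5.
  Route C vs Route B: Route C wins 15–0.
  Route D vs Route B: Route D wins 15–0.
Copeland scores (wins − losses):
  Route H: 3 − 1 = 2
  Route A: 0 − 4 = -4
  Route C: 2 − 2 = 0
  Route D: 4 − 0 = 4
  Route B: 1 − 3 = -2
Route D has the best Copeland score.

Route D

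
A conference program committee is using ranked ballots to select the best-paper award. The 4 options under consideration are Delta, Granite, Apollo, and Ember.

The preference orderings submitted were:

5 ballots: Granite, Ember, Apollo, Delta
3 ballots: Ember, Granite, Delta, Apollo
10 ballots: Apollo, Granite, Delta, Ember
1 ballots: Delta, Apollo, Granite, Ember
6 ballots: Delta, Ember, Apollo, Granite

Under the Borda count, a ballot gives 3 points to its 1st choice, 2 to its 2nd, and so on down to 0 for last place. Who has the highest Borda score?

Borda scores:
  Delta: 5·0 + 3·1 + 10·1 + 3 + 6·3 = 34
  Granite: 5·3 + 3·2 + 10·2 + 1 + 6·0 = 42
  Apollo: 5·1 + 3·0 + 10·3 + 2 + 6·1 = 43
  Ember: 5·2 + 3·3 + 10·0 + 0 + 6·2 = 31
Apollo has the highest total.

Apollo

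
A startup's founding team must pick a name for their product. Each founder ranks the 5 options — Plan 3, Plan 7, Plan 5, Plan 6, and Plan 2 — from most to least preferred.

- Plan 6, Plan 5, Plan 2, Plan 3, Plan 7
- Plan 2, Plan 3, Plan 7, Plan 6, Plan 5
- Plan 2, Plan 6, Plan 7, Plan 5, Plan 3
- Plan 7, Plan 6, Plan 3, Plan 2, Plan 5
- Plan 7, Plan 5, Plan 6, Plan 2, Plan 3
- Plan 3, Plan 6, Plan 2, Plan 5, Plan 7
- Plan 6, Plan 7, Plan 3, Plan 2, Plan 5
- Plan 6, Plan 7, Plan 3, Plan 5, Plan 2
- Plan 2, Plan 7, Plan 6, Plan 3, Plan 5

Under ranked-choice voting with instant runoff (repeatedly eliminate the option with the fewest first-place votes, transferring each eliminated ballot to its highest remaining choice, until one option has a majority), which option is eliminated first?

Plan 5

Round 1: Plan 6 3, Plan 2 3, Plan 7 2, Plan 3 1, Plan 5 0. Plan 5 has the fewest and is eliminated.
Round 2: Plan 6 3, Plan 2 3, Plan 7 2, Plan 3 1. Plan 3 has the fewest and is eliminated.
Round 3: Plan 6 4, Plan 2 3, Plan 7 2. Plan 7 has the fewest and is eliminated.
Round 4: Plan 6 6, Plan 2 3. Plan 6 has a majority.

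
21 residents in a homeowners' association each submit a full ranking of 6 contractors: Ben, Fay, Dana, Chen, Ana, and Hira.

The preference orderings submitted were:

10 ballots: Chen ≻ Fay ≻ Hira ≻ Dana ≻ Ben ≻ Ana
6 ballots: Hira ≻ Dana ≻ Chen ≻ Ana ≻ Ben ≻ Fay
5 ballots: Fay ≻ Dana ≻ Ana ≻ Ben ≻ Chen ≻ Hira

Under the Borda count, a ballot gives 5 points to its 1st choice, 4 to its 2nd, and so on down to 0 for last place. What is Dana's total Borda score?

Borda scores:
  Ben: 10·1 + 6·1 + 5·2 = 26
  Fay: 10·4 + 6·0 + 5·5 = 65
  Dana: 10·2 + 6·4 + 5·4 = 64
  Chen: 10·5 + 6·3 + 5·1 = 73
  Ana: 10·0 + 6·2 + 5·3 = 27
  Hira: 10·3 + 6·5 + 5·0 = 60

64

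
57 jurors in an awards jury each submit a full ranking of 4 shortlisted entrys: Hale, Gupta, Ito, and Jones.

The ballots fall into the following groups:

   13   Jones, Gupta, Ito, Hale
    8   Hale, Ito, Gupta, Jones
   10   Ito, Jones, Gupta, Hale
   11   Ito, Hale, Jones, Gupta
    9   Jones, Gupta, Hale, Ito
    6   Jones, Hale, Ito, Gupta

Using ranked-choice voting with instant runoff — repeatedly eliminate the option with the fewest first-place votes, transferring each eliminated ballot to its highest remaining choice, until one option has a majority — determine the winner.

Ito

Round 1: Jones 28, Ito 21, Hale 8, Gupta 0. Gupta has the fewest and is eliminated.
Round 2: Jones 28, Ito 21, Hale 8. Hale has the fewest and is eliminated.
Round 3: Ito 29, Jones 28. Ito has a majority.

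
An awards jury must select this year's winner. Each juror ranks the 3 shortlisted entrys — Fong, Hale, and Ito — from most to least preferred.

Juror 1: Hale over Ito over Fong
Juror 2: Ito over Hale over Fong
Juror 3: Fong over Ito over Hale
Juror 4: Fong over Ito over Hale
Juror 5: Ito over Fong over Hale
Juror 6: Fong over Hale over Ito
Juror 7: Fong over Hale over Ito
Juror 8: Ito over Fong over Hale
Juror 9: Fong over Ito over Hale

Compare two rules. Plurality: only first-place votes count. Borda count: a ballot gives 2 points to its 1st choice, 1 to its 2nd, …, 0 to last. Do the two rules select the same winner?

Plurality first-place counts: Fong 5, Hale 1, Ito 3 → Fong.
Borda totals: Fong 12, Hale 5, Ito 10 → Fong.
The two rules agree on Fong.

Yes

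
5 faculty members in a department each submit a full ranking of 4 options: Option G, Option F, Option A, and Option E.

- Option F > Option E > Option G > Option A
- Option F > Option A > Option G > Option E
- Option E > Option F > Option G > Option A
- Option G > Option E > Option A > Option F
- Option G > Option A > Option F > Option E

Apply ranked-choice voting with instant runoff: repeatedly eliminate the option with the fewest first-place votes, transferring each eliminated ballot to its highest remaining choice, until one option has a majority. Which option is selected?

Round 1: Option G 2, Option F 2, Option E 1, Option A 0. Option A has the fewest and is eliminated.
Round 2: Option G 2, Option F 2, Option E 1. Option E has the fewest and is eliminated.
Round 3: Option F 3, Option G 2. Option F has a majority.

Option F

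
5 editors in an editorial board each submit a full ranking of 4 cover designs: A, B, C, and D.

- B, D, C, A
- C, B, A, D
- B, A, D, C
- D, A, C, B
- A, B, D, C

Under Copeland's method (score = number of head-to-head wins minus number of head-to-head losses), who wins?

Pairwise results:
  A vs B: B wins 3–2.
  A vs C: A wins 3–2.
  A vs D: A wins 3–2.
  B vs C: B wins 3–2.
  B vs D: B wins 4–1.
  C vs D: D wins 4–1.
Copeland scores (wins − losses):
  A: 2 − 1 = 1
  B: 3 − 0 = 3
  C: 0 − 3 = -3
  D: 1 − 2 = -1
B has the best Copeland score.

B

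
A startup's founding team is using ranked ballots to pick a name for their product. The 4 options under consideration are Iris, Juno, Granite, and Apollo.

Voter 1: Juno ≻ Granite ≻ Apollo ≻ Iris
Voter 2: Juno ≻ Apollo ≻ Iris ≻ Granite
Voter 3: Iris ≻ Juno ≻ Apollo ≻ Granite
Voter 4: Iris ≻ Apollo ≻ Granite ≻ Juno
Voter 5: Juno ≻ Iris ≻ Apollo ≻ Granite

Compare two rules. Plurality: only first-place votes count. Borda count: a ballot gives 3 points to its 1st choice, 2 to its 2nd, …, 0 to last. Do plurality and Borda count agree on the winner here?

Yes

Plurality first-place counts: Iris 2, Juno 3, Granite 0, Apollo 0 → Juno.
Borda totals: Iris 9, Juno 11, Granite 3, Apollo 7 → Juno.
The two rules agree on Juno.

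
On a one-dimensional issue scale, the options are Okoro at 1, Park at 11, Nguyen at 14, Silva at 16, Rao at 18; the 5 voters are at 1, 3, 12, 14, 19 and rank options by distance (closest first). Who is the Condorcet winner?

Park

With single-peaked preferences on a line, the Condorcet winner is the candidate closest to the median voter.
The median voter (position 12) is closest to Park at 11.
Check: Park vs Silva — voters closer to Park: 3 of 5.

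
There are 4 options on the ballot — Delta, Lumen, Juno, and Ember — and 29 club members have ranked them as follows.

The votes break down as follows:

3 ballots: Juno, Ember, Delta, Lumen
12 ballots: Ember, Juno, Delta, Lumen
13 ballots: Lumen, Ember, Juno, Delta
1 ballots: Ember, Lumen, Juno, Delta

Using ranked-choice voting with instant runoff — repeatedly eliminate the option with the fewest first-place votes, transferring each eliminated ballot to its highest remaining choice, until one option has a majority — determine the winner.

Ember

Round 1: Lumen 13, Ember 13, Juno 3, Delta 0. Delta has the fewest and is eliminated.
Round 2: Lumen 13, Ember 13, Juno 3. Juno has the fewest and is eliminated.
Round 3: Ember 16, Lumen 13. Ember has a majority.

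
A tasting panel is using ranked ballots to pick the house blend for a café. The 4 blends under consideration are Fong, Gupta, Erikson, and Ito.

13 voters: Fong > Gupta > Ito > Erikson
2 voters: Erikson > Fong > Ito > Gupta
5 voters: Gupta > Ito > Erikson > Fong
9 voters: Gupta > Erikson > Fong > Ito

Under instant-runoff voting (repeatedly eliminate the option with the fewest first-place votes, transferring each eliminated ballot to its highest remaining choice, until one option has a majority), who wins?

Fong

Round 1: Gupta 14, Fong 13, Erikson 2, Ito 0. Ito has the fewest and is eliminated.
Round 2: Gupta 14, Fong 13, Erikson 2. Erikson has the fewest and is eliminated.
Round 3: Fong 15, Gupta 14. Fong has a majority.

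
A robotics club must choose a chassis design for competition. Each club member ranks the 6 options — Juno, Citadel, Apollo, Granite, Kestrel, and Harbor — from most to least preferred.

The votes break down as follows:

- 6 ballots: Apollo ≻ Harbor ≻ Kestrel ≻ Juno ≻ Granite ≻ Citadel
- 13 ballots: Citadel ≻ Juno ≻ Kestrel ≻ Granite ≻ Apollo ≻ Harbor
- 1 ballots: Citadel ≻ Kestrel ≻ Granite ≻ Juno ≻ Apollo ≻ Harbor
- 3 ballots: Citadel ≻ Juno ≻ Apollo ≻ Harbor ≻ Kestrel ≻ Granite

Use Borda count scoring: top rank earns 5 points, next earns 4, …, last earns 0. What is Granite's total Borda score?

35

Borda scores:
  Juno: 6·2 + 13·4 + 2 + 3·4 = 78
  Citadel: 6·0 + 13·5 + 5 + 3·5 = 85
  Apollo: 6·5 + 13·1 + 1 + 3·3 = 53
  Granite: 6·1 + 13·2 + 3 + 3·0 = 35
  Kestrel: 6·3 + 13·3 + 4 + 3·1 = 64
  Harbor: 6·4 + 13·0 + 0 + 3·2 = 30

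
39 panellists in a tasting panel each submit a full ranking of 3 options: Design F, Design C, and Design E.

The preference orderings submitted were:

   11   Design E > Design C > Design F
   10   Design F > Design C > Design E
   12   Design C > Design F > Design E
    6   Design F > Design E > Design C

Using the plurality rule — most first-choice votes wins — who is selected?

Design F

First-place vote totals:
  Design F: 16
  Design C: 12
  Design E: 11
Design F has the most first-place votes.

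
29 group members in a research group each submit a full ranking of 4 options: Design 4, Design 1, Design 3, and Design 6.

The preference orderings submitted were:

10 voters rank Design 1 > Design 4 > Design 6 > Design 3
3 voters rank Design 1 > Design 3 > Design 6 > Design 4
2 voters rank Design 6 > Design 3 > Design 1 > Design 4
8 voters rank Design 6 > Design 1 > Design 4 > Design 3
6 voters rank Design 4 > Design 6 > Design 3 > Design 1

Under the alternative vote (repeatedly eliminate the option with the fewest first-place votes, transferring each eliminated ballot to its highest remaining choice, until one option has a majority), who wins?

Round 1: Design 1 13, Design 6 10, Design 4 6, Design 3 0. Design 3 has the fewest and is eliminated.
Round 2: Design 1 13, Design 6 10, Design 4 6. Design 4 has the fewest and is eliminated.
Round 3: Design 6 16, Design 1 13. Design 6 has a majority.

Design 6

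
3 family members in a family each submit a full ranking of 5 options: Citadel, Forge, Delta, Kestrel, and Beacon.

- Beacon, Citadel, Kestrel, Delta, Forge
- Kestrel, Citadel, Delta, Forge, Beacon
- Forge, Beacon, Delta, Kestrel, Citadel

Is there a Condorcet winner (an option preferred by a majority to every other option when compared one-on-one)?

No

Head-to-head results (3 voters total):
Citadel vs Forge: Citadel wins 2–1.
Citadel vs Delta: Citadel wins 2–1.
Citadel vs Kestrel: Kestrel wins 2–1.
Citadel vs Beacon: Beacon wins 2–1.
Forge vs Delta: Delta wins 2–1.
Forge vs Kestrel: Kestrel wins 2–1.
Forge vs Beacon: Forge wins 2–1.
Delta vs Kestrel: Kestrel wins 2–1.
Delta vs Beacon: Beacon wins 2–1.
Kestrel vs Beacon: Beacon wins 2–1.
No candidate beats all others: Citadel beats Forge beats Beacon beats Citadel, a majority cycle.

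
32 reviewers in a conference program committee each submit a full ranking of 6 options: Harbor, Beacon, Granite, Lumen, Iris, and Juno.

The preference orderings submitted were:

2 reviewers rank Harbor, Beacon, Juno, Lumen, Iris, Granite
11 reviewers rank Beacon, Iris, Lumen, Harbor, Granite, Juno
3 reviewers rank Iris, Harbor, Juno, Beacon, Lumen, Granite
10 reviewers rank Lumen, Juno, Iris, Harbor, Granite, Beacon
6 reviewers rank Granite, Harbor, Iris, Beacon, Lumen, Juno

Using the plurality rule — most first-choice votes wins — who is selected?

Beacon

First-place vote totals:
  Harbor: 2
  Beacon: 11
  Granite: 6
  Lumen: 10
  Iris: 3
  Juno: 0
Beacon has the most first-place votes.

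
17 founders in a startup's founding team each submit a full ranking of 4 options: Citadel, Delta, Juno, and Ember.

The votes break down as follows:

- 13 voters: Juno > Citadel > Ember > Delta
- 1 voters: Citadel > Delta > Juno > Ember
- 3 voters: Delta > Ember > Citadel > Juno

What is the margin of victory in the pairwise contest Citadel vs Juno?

Ballots ranking Citadel above Juno: 1+3 = 4.
Ballots ranking Juno above Citadel: 13.
Juno wins 13–4, a margin of 9.

9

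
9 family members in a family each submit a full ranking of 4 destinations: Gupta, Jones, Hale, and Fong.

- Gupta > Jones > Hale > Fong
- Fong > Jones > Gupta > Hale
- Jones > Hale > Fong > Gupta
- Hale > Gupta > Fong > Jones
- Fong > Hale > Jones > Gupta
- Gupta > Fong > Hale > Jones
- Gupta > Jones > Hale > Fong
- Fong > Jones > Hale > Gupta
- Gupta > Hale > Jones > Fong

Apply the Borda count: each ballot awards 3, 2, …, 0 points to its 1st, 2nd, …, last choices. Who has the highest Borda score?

Gupta

Borda scores:
  Gupta: 3 + 1 + 0 + 2 + 0 + 3 + 3 + 0 + 3 = 15
  Jones: 2 + 2 + 3 + 0 + 1 + 0 + 2 + 2 + 1 = 13
  Hale: 1 + 0 + 2 + 3 + 2 + 1 + 1 + 1 + 2 = 13
  Fong: 0 + 3 + 1 + 1 + 3 + 2 + 0 + 3 + 0 = 13
Gupta has the highest total.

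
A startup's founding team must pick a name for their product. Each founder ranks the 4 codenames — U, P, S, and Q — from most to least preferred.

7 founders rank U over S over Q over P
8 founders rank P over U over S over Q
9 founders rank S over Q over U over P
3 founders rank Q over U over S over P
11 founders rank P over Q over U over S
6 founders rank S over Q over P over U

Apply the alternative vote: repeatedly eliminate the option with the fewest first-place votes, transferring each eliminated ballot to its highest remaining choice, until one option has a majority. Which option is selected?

S

Round 1: P 19, S 15, U 7, Q 3. Q has the fewest and is eliminated.
Round 2: P 19, S 15, U 10. U has the fewest and is eliminated.
Round 3: S 25, P 19. S has a majority.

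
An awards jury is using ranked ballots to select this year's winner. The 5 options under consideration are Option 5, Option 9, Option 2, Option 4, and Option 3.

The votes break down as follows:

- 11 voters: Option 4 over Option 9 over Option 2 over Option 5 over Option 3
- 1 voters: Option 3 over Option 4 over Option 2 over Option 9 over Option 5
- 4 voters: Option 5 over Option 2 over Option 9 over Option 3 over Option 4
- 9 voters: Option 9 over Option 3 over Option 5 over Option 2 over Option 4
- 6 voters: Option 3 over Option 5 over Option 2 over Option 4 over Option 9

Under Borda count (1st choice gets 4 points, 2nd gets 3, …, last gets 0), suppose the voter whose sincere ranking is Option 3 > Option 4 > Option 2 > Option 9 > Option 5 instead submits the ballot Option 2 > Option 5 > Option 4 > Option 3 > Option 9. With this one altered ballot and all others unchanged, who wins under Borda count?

Option 9

Borda totals with the altered ballot: Option 5 66, Option 9 77, Option 2 59, Option 4 52, Option 3 56.
The winner is unchanged: still Option 9.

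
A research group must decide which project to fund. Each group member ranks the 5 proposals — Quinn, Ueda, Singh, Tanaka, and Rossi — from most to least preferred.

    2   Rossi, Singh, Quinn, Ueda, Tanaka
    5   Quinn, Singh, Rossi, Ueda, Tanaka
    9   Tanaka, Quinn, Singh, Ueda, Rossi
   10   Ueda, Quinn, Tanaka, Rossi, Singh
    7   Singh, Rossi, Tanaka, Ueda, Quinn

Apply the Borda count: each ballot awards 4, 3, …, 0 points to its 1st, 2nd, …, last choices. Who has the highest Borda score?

Quinn

Borda scores:
  Quinn: 2·2 + 5·4 + 9·3 + 10·3 + 7·0 = 81
  Ueda: 2·1 + 5·1 + 9·1 + 10·4 + 7·1 = 63
  Singh: 2·3 + 5·3 + 9·2 + 10·0 + 7·4 = 67
  Tanaka: 2·0 + 5·0 + 9·4 + 10·2 + 7·2 = 70
  Rossi: 2·4 + 5·2 + 9·0 + 10·1 + 7·3 = 49
Quinn has the highest total.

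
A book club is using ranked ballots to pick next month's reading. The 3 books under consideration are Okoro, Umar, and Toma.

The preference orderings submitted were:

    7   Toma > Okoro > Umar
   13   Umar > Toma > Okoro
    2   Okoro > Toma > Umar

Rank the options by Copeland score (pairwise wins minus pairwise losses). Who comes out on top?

Pairwise results:
  Okoro vs Umar: Umar wins 13–9.
  Okoro vs Toma: Toma wins 20–2.
  Umar vs Toma: Umar wins 13–9.
Copeland scores (wins − losses):
  Okoro: 0 − 2 = -2
  Umar: 2 − 0 = 2
  Toma: 1 − 1 = 0
Umar has the best Copeland score.

Umar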